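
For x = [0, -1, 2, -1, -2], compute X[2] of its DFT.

X[2] = Σ(n=0 to 4) x[n] · ω_5^(2n) where ω_5 = e^(-2πi/5)
= (0)·ω_5^0 + (-1)·ω_5^2 + (2)·ω_5^4 + (-1)·ω_5^6 + (-2)·ω_5^8

X[2] = 2.7361+2.2654i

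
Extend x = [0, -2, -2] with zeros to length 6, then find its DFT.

Original 3-point DFT: [-4, 2, 2]
Zero-padded 6-point DFT provides frequency interpolation.

DFT_6([x, 0, ...]) = [-4, 3.4641i, 2, 0, 2, -3.4641i]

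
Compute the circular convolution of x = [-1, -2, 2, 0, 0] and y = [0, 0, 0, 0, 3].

(x ⊛ y)[n] = Σ(m=0 to 4) x[m] · y[(n-m) mod 5]

Computing each output sample:
(x ⊛ y)[0] = -6
(x ⊛ y)[1] = 6
(x ⊛ y)[2] = 0
(x ⊛ y)[3] = 0
(x ⊛ y)[4] = -3

x ⊛ y = [-6, 6, 0, 0, -3]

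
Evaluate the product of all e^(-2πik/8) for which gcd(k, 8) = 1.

The primitive 8th roots of unity are ω_8^k for k coprime to 8: k ∈ {1, 3, 5, 7}
Their product equals the constant term of the cyclotomic polynomial Φ_8(x) up to sign.
For n ≥ 3, the product of all primitive nth roots of unity is 1. (For n=1 it is 1; for n=2 it is -1.)

1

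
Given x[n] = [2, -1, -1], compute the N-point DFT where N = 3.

X[k] = Σ(n=0 to 2) x[n] · ω_3^(nk)
where ω_3 = e^(-2πi/3)

Computing each X[k]:
X[0] = 0
X[1] = 3
X[2] = 3

X = [0, 3, 3]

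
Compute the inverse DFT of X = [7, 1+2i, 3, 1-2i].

x[n] = (1/4) Σ(k=0 to 3) X[k] · e^(2πikn/4)

Computing each x[n]:
x[0] = 3
x[1] = 0
x[2] = 2
x[3] = 2

x = [3, 0, 2, 2]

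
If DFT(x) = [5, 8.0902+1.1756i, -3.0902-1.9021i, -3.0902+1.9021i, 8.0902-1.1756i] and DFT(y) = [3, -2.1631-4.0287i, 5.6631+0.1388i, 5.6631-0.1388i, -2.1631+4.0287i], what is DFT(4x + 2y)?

By linearity: DFT(4x + 2y) = 4·DFT(x) + 2·DFT(y)
= 4·[5, 8.0902+1.1756i, -3.0902-1.9021i, -3.0902+1.9021i, 8.0902-1.1756i] + 2·[3, -2.1631-4.0287i, 5.6631+0.1388i, 5.6631-0.1388i, -2.1631+4.0287i]

Computing element-wise:
Z[0] = 4·(5) + 2·(3) = 26
Z[1] = 4·(8.0902+1.1756i) + 2·(-2.1631-4.0287i) = 28.0346-3.3550i
Z[2] = 4·(-3.0902-1.9021i) + 2·(5.6631+0.1388i) = -1.0346-7.3308i
Z[3] = 4·(-3.0902+1.9021i) + 2·(5.6631-0.1388i) = -1.0346+7.3308i
Z[4] = 4·(8.0902-1.1756i) + 2·(-2.1631+4.0287i) = 28.0346+3.3550i

DFT(4x + 2y) = 4·X + 2·Y = [26, 28.0346-3.3550i, -1.0346-7.3308i, -1.0346+7.3308i, 28.0346+3.3550i]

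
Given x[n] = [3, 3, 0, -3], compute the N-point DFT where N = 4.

X[k] = Σ(n=0 to 3) x[n] · ω_4^(nk)
where ω_4 = e^(-2πi/4)

Computing each X[k]:
X[0] = 3
X[1] = 3-6i
X[2] = 3
X[3] = 3+6i

X = [3, 3-6i, 3, 3+6i]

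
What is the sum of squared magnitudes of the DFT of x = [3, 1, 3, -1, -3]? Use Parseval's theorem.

Parseval: Σ|x[n]|² = (1/N)Σ|X[k]|², so Σ|X[k]|² = N·Σ|x[n]|² = 5·29.0000

Σ|X[k]|² = N·Σ|x[n]|² = 5·29.0000 = 145.0000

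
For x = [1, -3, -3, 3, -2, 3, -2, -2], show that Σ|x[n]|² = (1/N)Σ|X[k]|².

Time domain:
Σ|x[n]|² = |1|² + |-3|² + |-3|² + |3|² + |-2|² + |3|² + |-2|² + |-2|² = 49.0000

Frequency domain:
(1/8)Σ|X[k]|² = (1/8)(|-5|² + |-4.7782+1.7071i|² + |4+1i|² + |10.7782-0.2929i|² + |-7|² + |10.7782+0.2929i|² + |4-1i|² + |-4.7782-1.7071i|²) = (1/8)·392.0000 = 49.0000

Both sides agree, confirming Parseval's theorem.

Σ|x[n]|² = (1/N)Σ|X[k]|² = 49.0000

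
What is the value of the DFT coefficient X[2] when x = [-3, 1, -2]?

X[2] = Σ(n=0 to 2) x[n] · ω_3^(2n) where ω_3 = e^(-2πi/3)
= (-3)·ω_3^0 + (1)·ω_3^2 + (-2)·ω_3^4

X[2] = -2.5000+2.5981i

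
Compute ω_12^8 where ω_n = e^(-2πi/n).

ω_12^8 = e^(-2πi·8/12)
= cos(-2π·8/12) + i·sin(-2π·8/12)
= cos(-16π/12) + i·sin(-16π/12)

ω_12^8 = cos(-16π/12) + i·sin(-16π/12) = -0.5000+0.8660i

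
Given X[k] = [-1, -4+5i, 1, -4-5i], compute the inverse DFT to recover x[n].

x[n] = (1/4) Σ(k=0 to 3) X[k] · e^(2πikn/4)

Computing each x[n]:
x[0] = -2
x[1] = -3
x[2] = 2
x[3] = 2

x = [-2, -3, 2, 2]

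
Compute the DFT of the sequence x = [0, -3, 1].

X[k] = Σ(n=0 to 2) x[n] · ω_3^(nk)
where ω_3 = e^(-2πi/3)

Computing each X[k]:
X[0] = -2
X[1] = 1.0000+3.4641i
X[2] = 1.0000-3.4641i

X = [-2, 1.0000+3.4641i, 1.0000-3.4641i]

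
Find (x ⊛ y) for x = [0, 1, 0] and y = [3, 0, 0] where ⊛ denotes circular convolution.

(x ⊛ y)[n] = Σ(m=0 to 2) x[m] · y[(n-m) mod 3]

Computing each output sample:
(x ⊛ y)[0] = 0
(x ⊛ y)[1] = 3
(x ⊛ y)[2] = 0

x ⊛ y = [0, 3, 0]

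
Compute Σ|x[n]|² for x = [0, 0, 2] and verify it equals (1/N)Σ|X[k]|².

Time domain:
Σ|x[n]|² = |0|² + |0|² + |2|² = 4.0000

Frequency domain:
(1/3)Σ|X[k]|² = (1/3)(|2|² + |-1.0000+1.7321i|² + |-1.0000-1.7321i|²) = (1/3)·12.0000 = 4.0000

Both sides agree, confirming Parseval's theorem.

Σ|x[n]|² = (1/N)Σ|X[k]|² = 4.0000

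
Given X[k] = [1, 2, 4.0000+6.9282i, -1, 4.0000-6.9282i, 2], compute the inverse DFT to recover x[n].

x[n] = (1/6) Σ(k=0 to 5) X[k] · e^(2πikn/6)

Computing each x[n]:
x[0] = 2
x[1] = -2
x[2] = 1
x[3] = 1
x[4] = -3
x[5] = 2

x = [2, -2, 1, 1, -3, 2]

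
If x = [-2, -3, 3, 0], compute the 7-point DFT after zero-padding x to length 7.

Original 4-point DFT: [-2, -5+3i, 4, -5-3i]
Zero-padded 7-point DFT provides frequency interpolation.

DFT_7([x, 0, ...]) = [-2, -4.5380-0.5793i, -4.0353+4.2264i, 2.5734+3.6471i, 2.5734-3.6471i, -4.0353-4.2264i, -4.5380+0.5793i]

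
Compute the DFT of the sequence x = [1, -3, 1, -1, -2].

X[k] = Σ(n=0 to 4) x[n] · ω_5^(nk)
where ω_5 = e^(-2πi/5)

Computing each X[k]:
X[0] = -4
X[1] = -0.5451-0.2245i
X[2] = 5.0451+2.4899i
X[3] = 5.0451-2.4899i
X[4] = -0.5451+0.2245i

X = [-4, -0.5451-0.2245i, 5.0451+2.4899i, 5.0451-2.4899i, -0.5451+0.2245i]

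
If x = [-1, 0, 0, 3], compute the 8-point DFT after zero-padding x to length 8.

Original 4-point DFT: [2, -1+3i, -4, -1-3i]
Zero-padded 8-point DFT provides frequency interpolation.

DFT_8([x, 0, ...]) = [2, -3.1213-2.1213i, -1+3i, 1.1213-2.1213i, -4, 1.1213+2.1213i, -1-3i, -3.1213+2.1213i]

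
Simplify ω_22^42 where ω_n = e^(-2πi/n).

Since ω_22^22 = 1, powers reduce modulo 22.
42 mod 22 = 20
So ω_22^42 = ω_22^20 = e^(-2πi·20/22)

ω_22^42 = ω_22^20 = 0.8413+0.5406i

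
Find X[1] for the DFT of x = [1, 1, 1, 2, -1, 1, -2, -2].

X[1] = Σ(n=0 to 7) x[n] · ω_8^(1n) where ω_8 = e^(-2πi/8)
= (1)·ω_8^0 + (1)·ω_8^1 + (1)·ω_8^2 + (2)·ω_8^3 + (-1)·ω_8^4 + (1)·ω_8^5 + (-2)·ω_8^6 + (-2)·ω_8^7

X[1] = -0.8284-5.8284i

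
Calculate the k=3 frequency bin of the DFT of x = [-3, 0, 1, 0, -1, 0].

X[3] = Σ(n=0 to 5) x[n] · ω_6^(3n) where ω_6 = e^(-2πi/6)
= (-3)·ω_6^0 + (0)·ω_6^3 + (1)·ω_6^6 + (0)·ω_6^9 + (-1)·ω_6^12 + (0)·ω_6^15

X[3] = -3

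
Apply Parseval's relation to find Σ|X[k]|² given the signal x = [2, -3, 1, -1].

Parseval: Σ|x[n]|² = (1/N)Σ|X[k]|², so Σ|X[k]|² = N·Σ|x[n]|² = 4·15.0000

Σ|X[k]|² = N·Σ|x[n]|² = 4·15.0000 = 60.0000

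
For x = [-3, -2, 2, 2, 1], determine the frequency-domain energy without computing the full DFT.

Parseval: Σ|x[n]|² = (1/N)Σ|X[k]|², so Σ|X[k]|² = N·Σ|x[n]|² = 5·22.0000

Σ|X[k]|² = N·Σ|x[n]|² = 5·22.0000 = 110.0000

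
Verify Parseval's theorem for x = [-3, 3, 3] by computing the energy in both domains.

Time domain:
Σ|x[n]|² = |-3|² + |3|² + |3|² = 27.0000

Frequency domain:
(1/3)Σ|X[k]|² = (1/3)(|3|² + |-6|² + |-6|²) = (1/3)·81.0000 = 27.0000

Both sides agree, confirming Parseval's theorem.

Σ|x[n]|² = (1/N)Σ|X[k]|² = 27.0000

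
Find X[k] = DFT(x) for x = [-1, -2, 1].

X[k] = Σ(n=0 to 2) x[n] · ω_3^(nk)
where ω_3 = e^(-2πi/3)

Computing each X[k]:
X[0] = -2
X[1] = -0.5000+2.5981i
X[2] = -0.5000-2.5981i

X = [-2, -0.5000+2.5981i, -0.5000-2.5981i]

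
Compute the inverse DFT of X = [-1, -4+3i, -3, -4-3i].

x[n] = (1/4) Σ(k=0 to 3) X[k] · e^(2πikn/4)

Computing each x[n]:
x[0] = -3
x[1] = -1
x[2] = 1
x[3] = 2

x = [-3, -1, 1, 2]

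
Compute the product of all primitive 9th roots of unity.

The primitive 9th roots of unity are ω_9^k for k coprime to 9: k ∈ {1, 2, 4, 5, 7, 8}
Their product equals the constant term of the cyclotomic polynomial Φ_9(x) up to sign.
For n ≥ 3, the product of all primitive nth roots of unity is 1. (For n=1 it is 1; for n=2 it is -1.)

1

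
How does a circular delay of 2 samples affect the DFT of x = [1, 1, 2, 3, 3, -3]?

Time shift by 2: X_shifted[k] = ω_6^(2k) · X[k]
Shifted x = [3, -3, 1, 1, 2, 3]

DFT(x[n-2]) = [7, 0.5000+6.0622i, 2.5000+4.3301i, 5, 2.5000-4.3301i, 0.5000-6.0622i]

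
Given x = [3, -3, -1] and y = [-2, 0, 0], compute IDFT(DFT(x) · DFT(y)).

(x ⊛ y)[n] = Σ(m=0 to 2) x[m] · y[(n-m) mod 3]

Computing each output sample:
(x ⊛ y)[0] = -6
(x ⊛ y)[1] = 6
(x ⊛ y)[2] = 2

x ⊛ y = [-6, 6, 2]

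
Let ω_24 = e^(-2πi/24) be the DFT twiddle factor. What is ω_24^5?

ω_24^5 = e^(-2πi·5/24)
= cos(-2π·5/24) + i·sin(-2π·5/24)
= cos(-10π/24) + i·sin(-10π/24)

ω_24^5 = cos(-10π/24) + i·sin(-10π/24) = 0.2588-0.9659i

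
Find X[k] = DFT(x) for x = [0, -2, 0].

X[k] = Σ(n=0 to 2) x[n] · ω_3^(nk)
where ω_3 = e^(-2πi/3)

Computing each X[k]:
X[0] = -2
X[1] = 1.0000+1.7321i
X[2] = 1.0000-1.7321i

X = [-2, 1.0000+1.7321i, 1.0000-1.7321i]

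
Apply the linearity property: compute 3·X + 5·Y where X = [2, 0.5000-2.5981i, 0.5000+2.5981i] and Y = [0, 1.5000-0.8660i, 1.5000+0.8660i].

By linearity: DFT(3x + 5y) = 3·DFT(x) + 5·DFT(y)
= 3·[2, 0.5000-2.5981i, 0.5000+2.5981i] + 5·[0, 1.5000-0.8660i, 1.5000+0.8660i]

Computing element-wise:
Z[0] = 3·(2) + 5·(0) = 6
Z[1] = 3·(0.5000-2.5981i) + 5·(1.5000-0.8660i) = 9.0000-12.1243i
Z[2] = 3·(0.5000+2.5981i) + 5·(1.5000+0.8660i) = 9.0000+12.1243i

DFT(3x + 5y) = 3·X + 5·Y = [6, 9.0000-12.1243i, 9.0000+12.1243i]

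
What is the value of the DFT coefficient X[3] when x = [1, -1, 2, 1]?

X[3] = Σ(n=0 to 3) x[n] · ω_4^(3n) where ω_4 = e^(-2πi/4)
= (1)·ω_4^0 + (-1)·ω_4^3 + (2)·ω_4^6 + (1)·ω_4^9

X[3] = -1-2i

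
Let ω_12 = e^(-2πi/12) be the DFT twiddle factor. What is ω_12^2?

ω_12^2 = e^(-2πi·2/12)
= cos(-2π·2/12) + i·sin(-2π·2/12)
= cos(-4π/12) + i·sin(-4π/12)

ω_12^2 = cos(-4π/12) + i·sin(-4π/12) = 0.5000-0.8660i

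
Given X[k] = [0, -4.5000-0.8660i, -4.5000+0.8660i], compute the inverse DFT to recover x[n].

x[n] = (1/3) Σ(k=0 to 2) X[k] · e^(2πikn/3)

Computing each x[n]:
x[0] = -3
x[1] = 2
x[2] = 1

x = [-3, 2, 1]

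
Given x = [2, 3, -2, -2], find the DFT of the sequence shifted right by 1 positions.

Time shift by 1: X_shifted[k] = ω_4^(1k) · X[k]
Shifted x = [-2, 2, 3, -2]

DFT(x[n-1]) = [1, -5-4i, 1, -5+4i]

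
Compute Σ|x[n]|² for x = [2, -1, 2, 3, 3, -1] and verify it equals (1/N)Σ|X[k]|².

Time domain:
Σ|x[n]|² = |2|² + |-1|² + |2|² + |3|² + |3|² + |-1|² = 28.0000

Frequency domain:
(1/6)Σ|X[k]|² = (1/6)(|8|² + |-4.5000+0.8660i|² + |3.5000-0.8660i|² + |6|² + |3.5000+0.8660i|² + |-4.5000-0.8660i|²) = (1/6)·168.0000 = 28.0000

Both sides agree, confirming Parseval's theorem.

Σ|x[n]|² = (1/N)Σ|X[k]|² = 28.0000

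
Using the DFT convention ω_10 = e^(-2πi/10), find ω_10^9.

ω_10^9 = e^(-2πi·9/10)
= cos(-2π·9/10) + i·sin(-2π·9/10)
= cos(-18π/10) + i·sin(-18π/10)

ω_10^9 = cos(-18π/10) + i·sin(-18π/10) = 0.8090+0.5878i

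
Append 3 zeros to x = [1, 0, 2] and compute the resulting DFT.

Original 3-point DFT: [3, 1.7321i, -1.7321i]
Zero-padded 6-point DFT provides frequency interpolation.

DFT_6([x, 0, ...]) = [3, -1.7321i, 1.7321i, 3, -1.7321i, 1.7321i]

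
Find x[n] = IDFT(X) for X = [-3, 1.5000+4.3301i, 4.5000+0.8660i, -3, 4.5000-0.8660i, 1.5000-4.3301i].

x[n] = (1/6) Σ(k=0 to 5) X[k] · e^(2πikn/6)

Computing each x[n]:
x[0] = 1
x[1] = -2
x[2] = -3
x[3] = 1
x[4] = -1
x[5] = 1

x = [1, -2, -3, 1, -1, 1]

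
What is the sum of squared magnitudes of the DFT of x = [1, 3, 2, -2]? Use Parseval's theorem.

Parseval: Σ|x[n]|² = (1/N)Σ|X[k]|², so Σ|X[k]|² = N·Σ|x[n]|² = 4·18.0000

Σ|X[k]|² = N·Σ|x[n]|² = 4·18.0000 = 72.0000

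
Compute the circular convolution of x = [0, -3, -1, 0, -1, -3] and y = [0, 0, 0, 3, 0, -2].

(x ⊛ y)[n] = Σ(m=0 to 5) x[m] · y[(n-m) mod 6]

Computing each output sample:
(x ⊛ y)[0] = 6
(x ⊛ y)[1] = -1
(x ⊛ y)[2] = -9
(x ⊛ y)[3] = 2
(x ⊛ y)[4] = -3
(x ⊛ y)[5] = -3

x ⊛ y = [6, -1, -9, 2, -3, -3]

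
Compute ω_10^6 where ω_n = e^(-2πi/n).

ω_10^6 = e^(-2πi·6/10)
= cos(-2π·6/10) + i·sin(-2π·6/10)
= cos(-12π/10) + i·sin(-12π/10)

ω_10^6 = cos(-12π/10) + i·sin(-12π/10) = -0.8090+0.5878i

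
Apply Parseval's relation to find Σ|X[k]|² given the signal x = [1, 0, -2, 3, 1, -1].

Parseval: Σ|x[n]|² = (1/N)Σ|X[k]|², so Σ|X[k]|² = N·Σ|x[n]|² = 6·16.0000

Σ|X[k]|² = N·Σ|x[n]|² = 6·16.0000 = 96.0000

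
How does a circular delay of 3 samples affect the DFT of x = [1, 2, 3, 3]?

Time shift by 3: X_shifted[k] = ω_4^(3k) · X[k]
Shifted x = [2, 3, 3, 1]

DFT(x[n-3]) = [9, -1-2i, 1, -1+2i]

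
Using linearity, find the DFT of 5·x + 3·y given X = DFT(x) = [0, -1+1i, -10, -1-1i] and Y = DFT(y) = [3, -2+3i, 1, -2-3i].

By linearity: DFT(5x + 3y) = 5·DFT(x) + 3·DFT(y)
= 5·[0, -1+1i, -10, -1-1i] + 3·[3, -2+3i, 1, -2-3i]

Computing element-wise:
Z[0] = 5·(0) + 3·(3) = 9
Z[1] = 5·(-1+1i) + 3·(-2+3i) = -11+14i
Z[2] = 5·(-10) + 3·(1) = -47
Z[3] = 5·(-1-1i) + 3·(-2-3i) = -11-14i

DFT(5x + 3y) = 5·X + 3·Y = [9, -11+14i, -47, -11-14i]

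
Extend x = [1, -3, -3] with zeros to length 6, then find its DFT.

Original 3-point DFT: [-5, 4, 4]
Zero-padded 6-point DFT provides frequency interpolation.

DFT_6([x, 0, ...]) = [-5, 1.0000+5.1962i, 4, 1, 4, 1.0000-5.1962i]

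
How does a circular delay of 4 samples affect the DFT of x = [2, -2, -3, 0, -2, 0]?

Time shift by 4: X_shifted[k] = ω_6^(4k) · X[k]
Shifted x = [-3, 0, -2, 0, 2, -2]

DFT(x[n-4]) = [-5, -4.0000+1.7321i, -2.0000-5.1962i, -1, -2.0000+5.1962i, -4.0000-1.7321i]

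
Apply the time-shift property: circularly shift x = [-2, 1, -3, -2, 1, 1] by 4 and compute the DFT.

Time shift by 4: X_shifted[k] = ω_6^(4k) · X[k]
Shifted x = [-3, -2, 1, 1, -2, 1]

DFT(x[n-4]) = [-4, -4, -1.0000+5.1962i, -4, -1.0000-5.1962i, -4]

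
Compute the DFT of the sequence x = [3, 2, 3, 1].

X[k] = Σ(n=0 to 3) x[n] · ω_4^(nk)
where ω_4 = e^(-2πi/4)

Computing each X[k]:
X[0] = 9
X[1] = -1i
X[2] = 3
X[3] = 1i

X = [9, -1i, 3, 1i]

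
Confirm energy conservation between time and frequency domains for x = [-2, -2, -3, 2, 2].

Time domain:
Σ|x[n]|² = |-2|² + |-2|² + |-3|² + |2|² + |2|² = 25.0000

Frequency domain:
(1/5)Σ|X[k]|² = (1/5)(|-3|² + |-1.1910+6.7432i|² + |-2.3090-2.4041i|² + |-2.3090+2.4041i|² + |-1.1910-6.7432i|²) = (1/5)·125.0000 = 25.0000

Both sides agree, confirming Parseval's theorem.

Σ|x[n]|² = (1/N)Σ|X[k]|² = 25.0000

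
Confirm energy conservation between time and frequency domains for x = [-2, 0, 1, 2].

Time domain:
Σ|x[n]|² = |-2|² + |0|² + |1|² + |2|² = 9.0000

Frequency domain:
(1/4)Σ|X[k]|² = (1/4)(|1|² + |-3+2i|² + |-3|² + |-3-2i|²) = (1/4)·36.0000 = 9.0000

Both sides agree, confirming Parseval's theorem.

Σ|x[n]|² = (1/N)Σ|X[k]|² = 9.0000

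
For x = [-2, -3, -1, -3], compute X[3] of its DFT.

X[3] = Σ(n=0 to 3) x[n] · ω_4^(3n) where ω_4 = e^(-2πi/4)
= (-2)·ω_4^0 + (-3)·ω_4^3 + (-1)·ω_4^6 + (-3)·ω_4^9

X[3] = -1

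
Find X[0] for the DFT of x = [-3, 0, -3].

X[0] = Σ(n=0 to 2) x[n] · ω_3^0 = Σ x[n]
= (-3) + (0) + (-3)

X[0] = -6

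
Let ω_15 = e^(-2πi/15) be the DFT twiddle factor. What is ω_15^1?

ω_15^1 = e^(-2πi·1/15)
= cos(-2π·1/15) + i·sin(-2π·1/15)
= cos(-2π/15) + i·sin(-2π/15)

ω_15^1 = cos(-2π/15) + i·sin(-2π/15) = 0.9135-0.4067i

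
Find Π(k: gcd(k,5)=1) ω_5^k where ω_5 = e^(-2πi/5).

The primitive 5th roots of unity are ω_5^k for k coprime to 5: k ∈ {1, 2, 3, 4}
Their product equals the constant term of the cyclotomic polynomial Φ_5(x) up to sign.
For n ≥ 3, the product of all primitive nth roots of unity is 1. (For n=1 it is 1; for n=2 it is -1.)

1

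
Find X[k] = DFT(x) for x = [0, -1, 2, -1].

X[k] = Σ(n=0 to 3) x[n] · ω_4^(nk)
where ω_4 = e^(-2πi/4)

Computing each X[k]:
X[0] = 0
X[1] = -2
X[2] = 4
X[3] = -2

X = [0, -2, 4, -2]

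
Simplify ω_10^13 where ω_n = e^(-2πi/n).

Since ω_10^10 = 1, powers reduce modulo 10.
13 mod 10 = 3
So ω_10^13 = ω_10^3 = e^(-2πi·3/10)

ω_10^13 = ω_10^3 = -0.3090-0.9511i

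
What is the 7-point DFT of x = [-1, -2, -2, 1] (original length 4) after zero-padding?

Original 4-point DFT: [-4, 1+3i, -2, 1-3i]
Zero-padded 7-point DFT provides frequency interpolation.

DFT_7([x, 0, ...]) = [-4, -2.7029+3.0796i, 1.8705+1.8639i, -0.6676-1.6708i, -0.6676+1.6708i, 1.8705-1.8639i, -2.7029-3.0796i]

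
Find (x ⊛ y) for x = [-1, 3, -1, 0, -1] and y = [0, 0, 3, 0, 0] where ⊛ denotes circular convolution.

(x ⊛ y)[n] = Σ(m=0 to 4) x[m] · y[(n-m) mod 5]

Computing each output sample:
(x ⊛ y)[0] = 0
(x ⊛ y)[1] = -3
(x ⊛ y)[2] = -3
(x ⊛ y)[3] = 9
(x ⊛ y)[4] = -3

x ⊛ y = [0, -3, -3, 9, -3]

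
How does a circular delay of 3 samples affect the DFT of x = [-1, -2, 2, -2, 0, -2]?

Time shift by 3: X_shifted[k] = ω_6^(3k) · X[k]
Shifted x = [-2, 0, -2, -1, -2, 2]

DFT(x[n-3]) = [-5, 2.0000+1.7321i, -2.0000+1.7321i, -7, -2.0000-1.7321i, 2.0000-1.7321i]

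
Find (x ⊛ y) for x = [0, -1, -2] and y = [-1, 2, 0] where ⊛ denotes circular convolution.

(x ⊛ y)[n] = Σ(m=0 to 2) x[m] · y[(n-m) mod 3]

Computing each output sample:
(x ⊛ y)[0] = -4
(x ⊛ y)[1] = 1
(x ⊛ y)[2] = 0

x ⊛ y = [-4, 1, 0]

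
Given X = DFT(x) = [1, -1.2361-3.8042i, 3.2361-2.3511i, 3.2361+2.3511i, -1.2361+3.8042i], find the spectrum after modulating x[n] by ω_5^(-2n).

Modulation property: DFT(ω_5^(-2n)·x[n]) = X[(k-2) mod 5], so circularly shift X by 2 positions.

X[k-2] = [3.2361+2.3511i, -1.2361+3.8042i, 1, -1.2361-3.8042i, 3.2361-2.3511i]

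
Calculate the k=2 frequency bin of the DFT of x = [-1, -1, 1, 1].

X[2] = Σ(n=0 to 3) x[n] · ω_4^(2n) where ω_4 = e^(-2πi/4)
= (-1)·ω_4^0 + (-1)·ω_4^2 + (1)·ω_4^4 + (1)·ω_4^6

X[2] = 0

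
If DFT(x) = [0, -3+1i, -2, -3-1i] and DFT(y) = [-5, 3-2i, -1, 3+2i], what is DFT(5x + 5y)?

By linearity: DFT(5x + 5y) = 5·DFT(x) + 5·DFT(y)
= 5·[0, -3+1i, -2, -3-1i] + 5·[-5, 3-2i, -1, 3+2i]

Computing element-wise:
Z[0] = 5·(0) + 5·(-5) = -25
Z[1] = 5·(-3+1i) + 5·(3-2i) = -5i
Z[2] = 5·(-2) + 5·(-1) = -15
Z[3] = 5·(-3-1i) + 5·(3+2i) = 5i

DFT(5x + 5y) = 5·X + 5·Y = [-25, -5i, -15, 5i]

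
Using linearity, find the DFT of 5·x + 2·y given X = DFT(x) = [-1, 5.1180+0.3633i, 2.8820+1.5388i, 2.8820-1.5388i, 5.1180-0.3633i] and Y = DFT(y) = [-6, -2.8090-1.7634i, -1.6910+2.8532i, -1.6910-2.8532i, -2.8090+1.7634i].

By linearity: DFT(5x + 2y) = 5·DFT(x) + 2·DFT(y)
= 5·[-1, 5.1180+0.3633i, 2.8820+1.5388i, 2.8820-1.5388i, 5.1180-0.3633i] + 2·[-6, -2.8090-1.7634i, -1.6910+2.8532i, -1.6910-2.8532i, -2.8090+1.7634i]

Computing element-wise:
Z[0] = 5·(-1) + 2·(-6) = -17
Z[1] = 5·(5.1180+0.3633i) + 2·(-2.8090-1.7634i) = 19.9720-1.7103i
Z[2] = 5·(2.8820+1.5388i) + 2·(-1.6910+2.8532i) = 11.0280+13.4004i
Z[3] = 5·(2.8820-1.5388i) + 2·(-1.6910-2.8532i) = 11.0280-13.4004i
Z[4] = 5·(5.1180-0.3633i) + 2·(-2.8090+1.7634i) = 19.9720+1.7103i

DFT(5x + 2y) = 5·X + 2·Y = [-17, 19.9720-1.7103i, 11.0280+13.4004i, 11.0280-13.4004i, 19.9720+1.7103i]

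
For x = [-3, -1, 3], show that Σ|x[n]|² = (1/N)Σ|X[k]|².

Time domain:
Σ|x[n]|² = |-3|² + |-1|² + |3|² = 19.0000

Frequency domain:
(1/3)Σ|X[k]|² = (1/3)(|-1|² + |-4.0000+3.4641i|² + |-4.0000-3.4641i|²) = (1/3)·57.0000 = 19.0000

Both sides agree, confirming Parseval's theorem.

Σ|x[n]|² = (1/N)Σ|X[k]|² = 19.0000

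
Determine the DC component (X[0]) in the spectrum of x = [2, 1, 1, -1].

X[0] = Σ(n=0 to 3) x[n] · ω_4^0 = Σ x[n]
= (2) + (1) + (1) + (-1)

X[0] = 3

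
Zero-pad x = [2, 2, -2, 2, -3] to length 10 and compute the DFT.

Original 5-point DFT: [1, 1.6910-2.4041i, 2.8090-6.7432i, 2.8090+6.7432i, 1.6910+2.4041i]
Zero-padded 10-point DFT provides frequency interpolation.

DFT_10([x, 0, ...]) = [1, 4.8090+0.5878i, 1.6910-2.4041i, 3.6910+0.9511i, 2.8090-6.7432i, -7, 2.8090+6.7432i, 3.6910-0.9511i, 1.6910+2.4041i, 4.8090-0.5878i]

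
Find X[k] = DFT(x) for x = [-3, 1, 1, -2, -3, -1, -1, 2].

X[k] = Σ(n=0 to 7) x[n] · ω_8^(nk)
where ω_8 = e^(-2πi/8)

Computing each X[k]:
X[0] = -6
X[1] = 4.2426-0.5858i
X[2] = -6
X[3] = -4.2426+3.4142i
X[4] = -6
X[5] = -4.2426-3.4142i
X[6] = -6
X[7] = 4.2426+0.5858i

X = [-6, 4.2426-0.5858i, -6, -4.2426+3.4142i, -6, -4.2426-3.4142i, -6, 4.2426+0.5858i]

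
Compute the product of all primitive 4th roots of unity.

The primitive 4th roots of unity are ω_4^k for k coprime to 4: k ∈ {1, 3}
Their product equals the constant term of the cyclotomic polynomial Φ_4(x) up to sign.
For n ≥ 3, the product of all primitive nth roots of unity is 1. (For n=1 it is 1; for n=2 it is -1.)

1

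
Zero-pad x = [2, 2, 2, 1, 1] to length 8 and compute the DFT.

Original 5-point DFT: [8, 0.5000-1.5388i, 0.5000+0.3633i, 0.5000-0.3633i, 0.5000+1.5388i]
Zero-padded 8-point DFT provides frequency interpolation.

DFT_8([x, 0, ...]) = [8, 1.7071-4.1213i, 1-1i, 0.2929-0.1213i, 2, 0.2929+0.1213i, 1+1i, 1.7071+4.1213i]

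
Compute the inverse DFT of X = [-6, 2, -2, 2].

x[n] = (1/4) Σ(k=0 to 3) X[k] · e^(2πikn/4)

Computing each x[n]:
x[0] = -1
x[1] = -1
x[2] = -3
x[3] = -1

x = [-1, -1, -3, -1]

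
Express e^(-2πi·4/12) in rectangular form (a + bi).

ω_12^4 = e^(-2πi·4/12)
= cos(-2π·4/12) + i·sin(-2π·4/12)
= cos(-8π/12) + i·sin(-8π/12)

ω_12^4 = cos(-8π/12) + i·sin(-8π/12) = -0.5000-0.8660i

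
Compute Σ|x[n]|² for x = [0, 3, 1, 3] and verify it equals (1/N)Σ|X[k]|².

Time domain:
Σ|x[n]|² = |0|² + |3|² + |1|² + |3|² = 19.0000

Frequency domain:
(1/4)Σ|X[k]|² = (1/4)(|7|² + |-1|² + |-5|² + |-1|²) = (1/4)·76.0000 = 19.0000

Both sides agree, confirming Parseval's theorem.

Σ|x[n]|² = (1/N)Σ|X[k]|² = 19.0000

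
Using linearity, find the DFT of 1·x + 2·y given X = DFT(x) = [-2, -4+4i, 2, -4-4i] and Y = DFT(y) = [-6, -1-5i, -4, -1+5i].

By linearity: DFT(1x + 2y) = 1·DFT(x) + 2·DFT(y)
= 1·[-2, -4+4i, 2, -4-4i] + 2·[-6, -1-5i, -4, -1+5i]

Computing element-wise:
Z[0] = 1·(-2) + 2·(-6) = -14
Z[1] = 1·(-4+4i) + 2·(-1-5i) = -6-6i
Z[2] = 1·(2) + 2·(-4) = -6
Z[3] = 1·(-4-4i) + 2·(-1+5i) = -6+6i

DFT(1x + 2y) = 1·X + 2·Y = [-14, -6-6i, -6, -6+6i]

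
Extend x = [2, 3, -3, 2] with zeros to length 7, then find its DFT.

Original 4-point DFT: [4, 5-1i, -6, 5+1i]
Zero-padded 7-point DFT provides frequency interpolation.

DFT_7([x, 0, ...]) = [4, 2.7361-0.2885i, 5.2823-2.6628i, -3.0184-5.5970i, -3.0184+5.5970i, 5.2823+2.6628i, 2.7361+0.2885i]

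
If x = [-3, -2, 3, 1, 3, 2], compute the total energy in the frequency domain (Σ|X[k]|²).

Parseval: Σ|x[n]|² = (1/N)Σ|X[k]|², so Σ|X[k]|² = N·Σ|x[n]|² = 6·36.0000

Σ|X[k]|² = N·Σ|x[n]|² = 6·36.0000 = 216.0000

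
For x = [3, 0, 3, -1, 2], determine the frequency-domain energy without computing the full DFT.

Parseval: Σ|x[n]|² = (1/N)Σ|X[k]|², so Σ|X[k]|² = N·Σ|x[n]|² = 5·23.0000

Σ|X[k]|² = N·Σ|x[n]|² = 5·23.0000 = 115.0000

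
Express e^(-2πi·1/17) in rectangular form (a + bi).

ω_17^1 = e^(-2πi·1/17)
= cos(-2π·1/17) + i·sin(-2π·1/17)
= cos(-2π/17) + i·sin(-2π/17)

ω_17^1 = cos(-2π/17) + i·sin(-2π/17) = 0.9325-0.3612i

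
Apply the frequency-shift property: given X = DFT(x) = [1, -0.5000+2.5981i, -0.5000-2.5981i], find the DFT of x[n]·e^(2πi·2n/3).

Modulation property: DFT(ω_3^(-2n)·x[n]) = X[(k-2) mod 3], so circularly shift X by 2 positions.

X[k-2] = [-0.5000+2.5981i, -0.5000-2.5981i, 1]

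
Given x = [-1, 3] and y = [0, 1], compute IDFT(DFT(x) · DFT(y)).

(x ⊛ y)[n] = Σ(m=0 to 1) x[m] · y[(n-m) mod 2]

Computing each output sample:
(x ⊛ y)[0] = 3
(x ⊛ y)[1] = -1

x ⊛ y = [3, -1]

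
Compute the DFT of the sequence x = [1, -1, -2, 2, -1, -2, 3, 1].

X[k] = Σ(n=0 to 7) x[n] · ω_8^(nk)
where ω_8 = e^(-2πi/8)

Computing each X[k]:
X[0] = 1
X[1] = 2.0000+3.5858i
X[2] = -1+6i
X[3] = 2.0000-6.4142i
X[4] = 1
X[5] = 2.0000+6.4142i
X[6] = -1-6i
X[7] = 2.0000-3.5858i

X = [1, 2.0000+3.5858i, -1+6i, 2.0000-6.4142i, 1, 2.0000+6.4142i, -1-6i, 2.0000-3.5858i]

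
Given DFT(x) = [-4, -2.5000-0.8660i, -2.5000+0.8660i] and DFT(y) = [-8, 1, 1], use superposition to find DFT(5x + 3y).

By linearity: DFT(5x + 3y) = 5·DFT(x) + 3·DFT(y)
= 5·[-4, -2.5000-0.8660i, -2.5000+0.8660i] + 3·[-8, 1, 1]

Computing element-wise:
Z[0] = 5·(-4) + 3·(-8) = -44
Z[1] = 5·(-2.5000-0.8660i) + 3·(1) = -9.5000-4.3300i
Z[2] = 5·(-2.5000+0.8660i) + 3·(1) = -9.5000+4.3300i

DFT(5x + 3y) = 5·X + 3·Y = [-44, -9.5000-4.3300i, -9.5000+4.3300i]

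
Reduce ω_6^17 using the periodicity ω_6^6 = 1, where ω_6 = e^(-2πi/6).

Since ω_6^6 = 1, powers reduce modulo 6.
17 mod 6 = 5
So ω_6^17 = ω_6^5 = e^(-2πi·5/6)

ω_6^17 = ω_6^5 = 0.5000+0.8660i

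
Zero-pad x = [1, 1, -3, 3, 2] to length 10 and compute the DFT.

Original 5-point DFT: [4, 1.9271+4.4778i, -1.4271-5.1186i, -1.4271+5.1186i, 1.9271-4.4778i]
Zero-padded 10-point DFT provides frequency interpolation.

DFT_10([x, 0, ...]) = [4, -1.6631-1.7634i, 1.9271+4.4778i, 6.1631-2.8532i, -1.4271-5.1186i, -4, -1.4271+5.1186i, 6.1631+2.8532i, 1.9271-4.4778i, -1.6631+1.7634i]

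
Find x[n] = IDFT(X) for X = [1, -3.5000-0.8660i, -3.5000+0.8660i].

x[n] = (1/3) Σ(k=0 to 2) X[k] · e^(2πikn/3)

Computing each x[n]:
x[0] = -2
x[1] = 2
x[2] = 1

x = [-2, 2, 1]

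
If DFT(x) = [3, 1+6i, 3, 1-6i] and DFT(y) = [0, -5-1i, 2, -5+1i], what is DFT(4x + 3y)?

By linearity: DFT(4x + 3y) = 4·DFT(x) + 3·DFT(y)
= 4·[3, 1+6i, 3, 1-6i] + 3·[0, -5-1i, 2, -5+1i]

Computing element-wise:
Z[0] = 4·(3) + 3·(0) = 12
Z[1] = 4·(1+6i) + 3·(-5-1i) = -11+21i
Z[2] = 4·(3) + 3·(2) = 18
Z[3] = 4·(1-6i) + 3·(-5+1i) = -11-21i

DFT(4x + 3y) = 4·X + 3·Y = [12, -11+21i, 18, -11-21i]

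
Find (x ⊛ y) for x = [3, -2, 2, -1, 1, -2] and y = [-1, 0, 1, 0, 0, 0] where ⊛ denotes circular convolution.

(x ⊛ y)[n] = Σ(m=0 to 5) x[m] · y[(n-m) mod 6]

Computing each output sample:
(x ⊛ y)[0] = -2
(x ⊛ y)[1] = 0
(x ⊛ y)[2] = 1
(x ⊛ y)[3] = -1
(x ⊛ y)[4] = 1
(x ⊛ y)[5] = 1

x ⊛ y = [-2, 0, 1, -1, 1, 1]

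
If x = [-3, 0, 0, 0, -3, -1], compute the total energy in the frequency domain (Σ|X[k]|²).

Parseval: Σ|x[n]|² = (1/N)Σ|X[k]|², so Σ|X[k]|² = N·Σ|x[n]|² = 6·19.0000

Σ|X[k]|² = N·Σ|x[n]|² = 6·19.0000 = 114.0000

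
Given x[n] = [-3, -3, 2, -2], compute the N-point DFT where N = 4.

X[k] = Σ(n=0 to 3) x[n] · ω_4^(nk)
where ω_4 = e^(-2πi/4)

Computing each X[k]:
X[0] = -6
X[1] = -5+1i
X[2] = 4
X[3] = -5-1i

X = [-6, -5+1i, 4, -5-1i]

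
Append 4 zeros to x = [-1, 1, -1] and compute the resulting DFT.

Original 3-point DFT: [-1, -1.0000-1.7321i, -1.0000+1.7321i]
Zero-padded 7-point DFT provides frequency interpolation.

DFT_7([x, 0, ...]) = [-1, -0.1540+0.1931i, -0.3216-1.4088i, -2.5245-1.2157i, -2.5245+1.2157i, -0.3216+1.4088i, -0.1540-0.1931i]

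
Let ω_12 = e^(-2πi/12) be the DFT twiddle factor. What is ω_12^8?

ω_12^8 = e^(-2πi·8/12)
= cos(-2π·8/12) + i·sin(-2π·8/12)
= cos(-16π/12) + i·sin(-16π/12)

ω_12^8 = cos(-16π/12) + i·sin(-16π/12) = -0.5000+0.8660i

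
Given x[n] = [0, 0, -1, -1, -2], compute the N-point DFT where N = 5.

X[k] = Σ(n=0 to 4) x[n] · ω_5^(nk)
where ω_5 = e^(-2πi/5)

Computing each X[k]:
X[0] = -4
X[1] = 1.0000-1.9021i
X[2] = 1.0000-1.1756i
X[3] = 1.0000+1.1756i
X[4] = 1.0000+1.9021i

X = [-4, 1.0000-1.9021i, 1.0000-1.1756i, 1.0000+1.1756i, 1.0000+1.9021i]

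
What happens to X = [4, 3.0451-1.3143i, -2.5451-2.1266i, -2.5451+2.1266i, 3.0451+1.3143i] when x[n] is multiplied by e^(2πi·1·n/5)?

Modulation property: DFT(ω_5^(-1n)·x[n]) = X[(k-1) mod 5], so circularly shift X by 1 positions.

X[k-1] = [3.0451+1.3143i, 4, 3.0451-1.3143i, -2.5451-2.1266i, -2.5451+2.1266i]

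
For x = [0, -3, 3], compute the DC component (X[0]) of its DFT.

X[0] = Σ(n=0 to 2) x[n] · ω_3^0 = Σ x[n]
= (0) + (-3) + (3)

X[0] = 0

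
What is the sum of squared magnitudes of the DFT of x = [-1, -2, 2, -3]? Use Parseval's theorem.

Parseval: Σ|x[n]|² = (1/N)Σ|X[k]|², so Σ|X[k]|² = N·Σ|x[n]|² = 4·18.0000

Σ|X[k]|² = N·Σ|x[n]|² = 4·18.0000 = 72.0000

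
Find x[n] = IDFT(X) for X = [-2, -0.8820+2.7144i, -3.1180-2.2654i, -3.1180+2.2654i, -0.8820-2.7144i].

x[n] = (1/5) Σ(k=0 to 4) X[k] · e^(2πikn/5)

Computing each x[n]:
x[0] = -2
x[1] = 0
x[2] = -2
x[3] = 1
x[4] = 1

x = [-2, 0, -2, 1, 1]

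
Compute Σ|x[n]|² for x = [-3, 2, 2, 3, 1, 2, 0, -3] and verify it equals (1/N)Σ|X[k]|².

Time domain:
Σ|x[n]|² = |-3|² + |2|² + |2|² + |3|² + |1|² + |2|² + |0|² + |-3|² = 40.0000

Frequency domain:
(1/8)Σ|X[k]|² = (1/8)(|4|² + |-8.2426-6.2426i|² + |-4-4i|² + |0.2426-2.2426i|² + |-4|² + |0.2426+2.2426i|² + |-4+4i|² + |-8.2426+6.2426i|²) = (1/8)·320.0000 = 40.0000

Both sides agree, confirming Parseval's theorem.

Σ|x[n]|² = (1/N)Σ|X[k]|² = 40.0000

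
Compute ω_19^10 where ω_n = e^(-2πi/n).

ω_19^10 = e^(-2πi·10/19)
= cos(-2π·10/19) + i·sin(-2π·10/19)
= cos(-20π/19) + i·sin(-20π/19)

ω_19^10 = cos(-20π/19) + i·sin(-20π/19) = -0.9864+0.1646i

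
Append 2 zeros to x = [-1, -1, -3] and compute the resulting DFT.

Original 3-point DFT: [-5, 1.0000-1.7321i, 1.0000+1.7321i]
Zero-padded 5-point DFT provides frequency interpolation.

DFT_5([x, 0, ...]) = [-5, 1.1180+2.7144i, -1.1180-2.2654i, -1.1180+2.2654i, 1.1180-2.7144i]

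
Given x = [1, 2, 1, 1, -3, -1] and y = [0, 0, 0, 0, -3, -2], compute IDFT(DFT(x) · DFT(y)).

(x ⊛ y)[n] = Σ(m=0 to 5) x[m] · y[(n-m) mod 6]

Computing each output sample:
(x ⊛ y)[0] = -7
(x ⊛ y)[1] = -5
(x ⊛ y)[2] = 7
(x ⊛ y)[3] = 9
(x ⊛ y)[4] = -1
(x ⊛ y)[5] = -8

x ⊛ y = [-7, -5, 7, 9, -1, -8]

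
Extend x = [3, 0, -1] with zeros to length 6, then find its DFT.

Original 3-point DFT: [2, 3.5000-0.8660i, 3.5000+0.8660i]
Zero-padded 6-point DFT provides frequency interpolation.

DFT_6([x, 0, ...]) = [2, 3.5000+0.8660i, 3.5000-0.8660i, 2, 3.5000+0.8660i, 3.5000-0.8660i]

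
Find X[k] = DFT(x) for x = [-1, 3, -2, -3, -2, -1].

X[k] = Σ(n=0 to 5) x[n] · ω_6^(nk)
where ω_6 = e^(-2πi/6)

Computing each X[k]:
X[0] = -6
X[1] = 5.0000-3.4641i
X[2] = -3.0000-3.4641i
X[3] = -4
X[4] = -3.0000+3.4641i
X[5] = 5.0000+3.4641i

X = [-6, 5.0000-3.4641i, -3.0000-3.4641i, -4, -3.0000+3.4641i, 5.0000+3.4641i]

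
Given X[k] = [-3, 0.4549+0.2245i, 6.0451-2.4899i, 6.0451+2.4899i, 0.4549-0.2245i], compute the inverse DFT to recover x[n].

x[n] = (1/5) Σ(k=0 to 4) X[k] · e^(2πikn/5)

Computing each x[n]:
x[0] = 2
x[1] = -2
x[2] = -1
x[3] = 1
x[4] = -3

x = [2, -2, -1, 1, -3]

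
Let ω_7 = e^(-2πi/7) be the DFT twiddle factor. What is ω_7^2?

ω_7^2 = e^(-2πi·2/7)
= cos(-2π·2/7) + i·sin(-2π·2/7)
= cos(-4π/7) + i·sin(-4π/7)

ω_7^2 = cos(-4π/7) + i·sin(-4π/7) = -0.2225-0.9749i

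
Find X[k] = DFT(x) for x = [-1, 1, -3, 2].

X[k] = Σ(n=0 to 3) x[n] · ω_4^(nk)
where ω_4 = e^(-2πi/4)

Computing each X[k]:
X[0] = -1
X[1] = 2+1i
X[2] = -7
X[3] = 2-1i

X = [-1, 2+1i, -7, 2-1i]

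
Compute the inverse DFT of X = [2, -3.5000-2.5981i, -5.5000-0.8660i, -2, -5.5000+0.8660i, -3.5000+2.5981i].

x[n] = (1/6) Σ(k=0 to 5) X[k] · e^(2πikn/6)

Computing each x[n]:
x[0] = -3
x[1] = 2
x[2] = 2
x[3] = 0
x[4] = 1
x[5] = 0

x = [-3, 2, 2, 0, 1, 0]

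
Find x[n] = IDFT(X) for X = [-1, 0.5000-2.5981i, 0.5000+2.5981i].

x[n] = (1/3) Σ(k=0 to 2) X[k] · e^(2πikn/3)

Computing each x[n]:
x[0] = 0
x[1] = 1
x[2] = -2

x = [0, 1, -2]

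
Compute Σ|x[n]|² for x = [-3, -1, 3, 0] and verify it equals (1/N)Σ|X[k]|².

Time domain:
Σ|x[n]|² = |-3|² + |-1|² + |3|² + |0|² = 19.0000

Frequency domain:
(1/4)Σ|X[k]|² = (1/4)(|-1|² + |-6+1i|² + |1|² + |-6-1i|²) = (1/4)·76.0000 = 19.0000

Both sides agree, confirming Parseval's theorem.

Σ|x[n]|² = (1/N)Σ|X[k]|² = 19.0000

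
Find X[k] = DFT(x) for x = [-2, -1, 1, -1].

X[k] = Σ(n=0 to 3) x[n] · ω_4^(nk)
where ω_4 = e^(-2πi/4)

Computing each X[k]:
X[0] = -3
X[1] = -3
X[2] = 1
X[3] = -3

X = [-3, -3, 1, -3]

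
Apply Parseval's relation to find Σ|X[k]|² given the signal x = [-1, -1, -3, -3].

Parseval: Σ|x[n]|² = (1/N)Σ|X[k]|², so Σ|X[k]|² = N·Σ|x[n]|² = 4·20.0000

Σ|X[k]|² = N·Σ|x[n]|² = 4·20.0000 = 80.0000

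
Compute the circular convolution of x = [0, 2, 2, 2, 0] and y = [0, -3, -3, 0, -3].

(x ⊛ y)[n] = Σ(m=0 to 4) x[m] · y[(n-m) mod 5]

Computing each output sample:
(x ⊛ y)[0] = -12
(x ⊛ y)[1] = -6
(x ⊛ y)[2] = -12
(x ⊛ y)[3] = -12
(x ⊛ y)[4] = -12

x ⊛ y = [-12, -6, -12, -12, -12]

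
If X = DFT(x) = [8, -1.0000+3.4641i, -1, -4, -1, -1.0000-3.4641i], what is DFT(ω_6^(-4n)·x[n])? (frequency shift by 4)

Modulation property: DFT(ω_6^(-4n)·x[n]) = X[(k-4) mod 6], so circularly shift X by 4 positions.

X[k-4] = [-1, -4, -1, -1.0000-3.4641i, 8, -1.0000+3.4641i]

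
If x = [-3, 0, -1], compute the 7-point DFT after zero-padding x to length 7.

Original 3-point DFT: [-4, -2.5000-0.8660i, -2.5000+0.8660i]
Zero-padded 7-point DFT provides frequency interpolation.

DFT_7([x, 0, ...]) = [-4, -2.7775+0.9749i, -2.0990-0.4339i, -3.6235-0.7818i, -3.6235+0.7818i, -2.0990+0.4339i, -2.7775-0.9749i]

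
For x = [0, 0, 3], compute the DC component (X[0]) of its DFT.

X[0] = Σ(n=0 to 2) x[n] · ω_3^0 = Σ x[n]
= (0) + (0) + (3)

X[0] = 3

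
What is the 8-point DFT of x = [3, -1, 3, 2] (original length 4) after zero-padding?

Original 4-point DFT: [7, 3i, 5, -3i]
Zero-padded 8-point DFT provides frequency interpolation.

DFT_8([x, 0, ...]) = [7, 0.8787-3.7071i, 3i, 5.1213+2.2929i, 5, 5.1213-2.2929i, -3i, 0.8787+3.7071i]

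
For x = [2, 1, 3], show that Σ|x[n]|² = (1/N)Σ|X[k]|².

Time domain:
Σ|x[n]|² = |2|² + |1|² + |3|² = 14.0000

Frequency domain:
(1/3)Σ|X[k]|² = (1/3)(|6|² + |1.7321i|² + |-1.7321i|²) = (1/3)·42.0000 = 14.0000

Both sides agree, confirming Parseval's theorem.

Σ|x[n]|² = (1/N)Σ|X[k]|² = 14.0000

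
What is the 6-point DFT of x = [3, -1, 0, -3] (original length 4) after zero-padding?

Original 4-point DFT: [-1, 3-2i, 7, 3+2i]
Zero-padded 6-point DFT provides frequency interpolation.

DFT_6([x, 0, ...]) = [-1, 5.5000+0.8660i, 0.5000+0.8660i, 7, 0.5000-0.8660i, 5.5000-0.8660i]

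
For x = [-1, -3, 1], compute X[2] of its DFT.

X[2] = Σ(n=0 to 2) x[n] · ω_3^(2n) where ω_3 = e^(-2πi/3)
= (-1)·ω_3^0 + (-3)·ω_3^2 + (1)·ω_3^4

X[2] = -3.4641i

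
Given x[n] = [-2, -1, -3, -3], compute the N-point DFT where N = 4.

X[k] = Σ(n=0 to 3) x[n] · ω_4^(nk)
where ω_4 = e^(-2πi/4)

Computing each X[k]:
X[0] = -9
X[1] = 1-2i
X[2] = -1
X[3] = 1+2i

X = [-9, 1-2i, -1, 1+2i]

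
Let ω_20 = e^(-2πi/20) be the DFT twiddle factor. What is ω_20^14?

ω_20^14 = e^(-2πi·14/20)
= cos(-2π·14/20) + i·sin(-2π·14/20)
= cos(-28π/20) + i·sin(-28π/20)

ω_20^14 = cos(-28π/20) + i·sin(-28π/20) = -0.3090+0.9511i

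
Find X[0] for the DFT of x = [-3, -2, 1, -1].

X[0] = Σ(n=0 to 3) x[n] · ω_4^0 = Σ x[n]
= (-3) + (-2) + (1) + (-1)

X[0] = -5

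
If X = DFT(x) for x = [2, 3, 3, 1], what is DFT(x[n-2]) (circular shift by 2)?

Time shift by 2: X_shifted[k] = ω_4^(2k) · X[k]
Shifted x = [3, 1, 2, 3]

DFT(x[n-2]) = [9, 1+2i, 1, 1-2i]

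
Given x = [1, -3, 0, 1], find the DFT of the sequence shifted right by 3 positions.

Time shift by 3: X_shifted[k] = ω_4^(3k) · X[k]
Shifted x = [-3, 0, 1, 1]

DFT(x[n-3]) = [-1, -4+1i, -3, -4-1i]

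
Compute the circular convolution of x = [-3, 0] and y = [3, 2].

(x ⊛ y)[n] = Σ(m=0 to 1) x[m] · y[(n-m) mod 2]

Computing each output sample:
(x ⊛ y)[0] = -9
(x ⊛ y)[1] = -6

x ⊛ y = [-9, -6]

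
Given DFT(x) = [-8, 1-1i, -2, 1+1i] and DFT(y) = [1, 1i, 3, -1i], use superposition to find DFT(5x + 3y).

By linearity: DFT(5x + 3y) = 5·DFT(x) + 3·DFT(y)
= 5·[-8, 1-1i, -2, 1+1i] + 3·[1, 1i, 3, -1i]

Computing element-wise:
Z[0] = 5·(-8) + 3·(1) = -37
Z[1] = 5·(1-1i) + 3·(1i) = 5-2i
Z[2] = 5·(-2) + 3·(3) = -1
Z[3] = 5·(1+1i) + 3·(-1i) = 5+2i

DFT(5x + 3y) = 5·X + 3·Y = [-37, 5-2i, -1, 5+2i]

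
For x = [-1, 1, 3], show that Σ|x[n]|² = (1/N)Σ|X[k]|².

Time domain:
Σ|x[n]|² = |-1|² + |1|² + |3|² = 11.0000

Frequency domain:
(1/3)Σ|X[k]|² = (1/3)(|3|² + |-3.0000+1.7321i|² + |-3.0000-1.7321i|²) = (1/3)·33.0000 = 11.0000

Both sides agree, confirming Parseval's theorem.

Σ|x[n]|² = (1/N)Σ|X[k]|² = 11.0000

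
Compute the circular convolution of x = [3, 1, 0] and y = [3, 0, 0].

(x ⊛ y)[n] = Σ(m=0 to 2) x[m] · y[(n-m) mod 3]

Computing each output sample:
(x ⊛ y)[0] = 9
(x ⊛ y)[1] = 3
(x ⊛ y)[2] = 0

x ⊛ y = [9, 3, 0]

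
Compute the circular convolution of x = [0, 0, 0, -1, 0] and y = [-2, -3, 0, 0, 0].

(x ⊛ y)[n] = Σ(m=0 to 4) x[m] · y[(n-m) mod 5]

Computing each output sample:
(x ⊛ y)[0] = 0
(x ⊛ y)[1] = 0
(x ⊛ y)[2] = 0
(x ⊛ y)[3] = 2
(x ⊛ y)[4] = 3

x ⊛ y = [0, 0, 0, 2, 3]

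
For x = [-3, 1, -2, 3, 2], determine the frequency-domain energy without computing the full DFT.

Parseval: Σ|x[n]|² = (1/N)Σ|X[k]|², so Σ|X[k]|² = N·Σ|x[n]|² = 5·27.0000

Σ|X[k]|² = N·Σ|x[n]|² = 5·27.0000 = 135.0000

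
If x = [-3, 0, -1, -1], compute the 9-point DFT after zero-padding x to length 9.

Original 4-point DFT: [-5, -2-1i, -3, -2+1i]
Zero-padded 9-point DFT provides frequency interpolation.

DFT_9([x, 0, ...]) = [-5, -2.6736+1.8508i, -1.5603-0.5240i, -3.5000-0.8660i, -3.2660+0.2232i, -3.2660-0.2232i, -3.5000+0.8660i, -1.5603+0.5240i, -2.6736-1.8508i]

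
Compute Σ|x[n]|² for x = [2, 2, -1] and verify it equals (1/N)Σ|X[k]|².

Time domain:
Σ|x[n]|² = |2|² + |2|² + |-1|² = 9.0000

Frequency domain:
(1/3)Σ|X[k]|² = (1/3)(|3|² + |1.5000-2.5981i|² + |1.5000+2.5981i|²) = (1/3)·27.0000 = 9.0000

Both sides agree, confirming Parseval's theorem.

Σ|x[n]|² = (1/N)Σ|X[k]|² = 9.0000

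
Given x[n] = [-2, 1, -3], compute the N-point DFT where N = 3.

X[k] = Σ(n=0 to 2) x[n] · ω_3^(nk)
where ω_3 = e^(-2πi/3)

Computing each X[k]:
X[0] = -4
X[1] = -1.0000-3.4641i
X[2] = -1.0000+3.4641i

X = [-4, -1.0000-3.4641i, -1.0000+3.4641i]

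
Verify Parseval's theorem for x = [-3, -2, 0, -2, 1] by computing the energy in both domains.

Time domain:
Σ|x[n]|² = |-3|² + |-2|² + |0|² + |-2|² + |1|² = 18.0000

Frequency domain:
(1/5)Σ|X[k]|² = (1/5)(|-6|² + |-1.6910+1.6776i|² + |-2.8090+3.6655i|² + |-2.8090-3.6655i|² + |-1.6910-1.6776i|²) = (1/5)·90.0000 = 18.0000

Both sides agree, confirming Parseval's theorem.

Σ|x[n]|² = (1/N)Σ|X[k]|² = 18.0000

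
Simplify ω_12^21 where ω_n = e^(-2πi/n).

Since ω_12^12 = 1, powers reduce modulo 12.
21 mod 12 = 9
So ω_12^21 = ω_12^9 = e^(-2πi·9/12)

ω_12^21 = ω_12^9 = 1i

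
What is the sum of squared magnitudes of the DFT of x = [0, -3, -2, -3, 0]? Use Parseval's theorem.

Parseval: Σ|x[n]|² = (1/N)Σ|X[k]|², so Σ|X[k]|² = N·Σ|x[n]|² = 5·22.0000

Σ|X[k]|² = N·Σ|x[n]|² = 5·22.0000 = 110.0000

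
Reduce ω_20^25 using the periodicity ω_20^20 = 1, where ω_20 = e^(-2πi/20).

Since ω_20^20 = 1, powers reduce modulo 20.
25 mod 20 = 5
So ω_20^25 = ω_20^5 = e^(-2πi·5/20)

ω_20^25 = ω_20^5 = -1i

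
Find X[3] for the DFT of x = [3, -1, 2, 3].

X[3] = Σ(n=0 to 3) x[n] · ω_4^(3n) where ω_4 = e^(-2πi/4)
= (3)·ω_4^0 + (-1)·ω_4^3 + (2)·ω_4^6 + (3)·ω_4^9

X[3] = 1-4i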